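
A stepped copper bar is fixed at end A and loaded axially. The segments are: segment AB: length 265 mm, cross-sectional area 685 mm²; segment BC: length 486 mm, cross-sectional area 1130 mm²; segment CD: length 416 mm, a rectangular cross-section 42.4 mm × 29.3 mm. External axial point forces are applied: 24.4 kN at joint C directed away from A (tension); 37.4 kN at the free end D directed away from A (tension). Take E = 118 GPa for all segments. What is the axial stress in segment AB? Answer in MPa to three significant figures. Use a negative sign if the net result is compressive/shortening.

90.2 MPa

Internal axial forces (sectioning from the free end, tension +): N_CD = 37.4 kN, N_BC = 61.8 kN, N_AB = 61.8 kN.
σ_AB = N_AB/A_AB = 61800/685 = 90.22 MPa.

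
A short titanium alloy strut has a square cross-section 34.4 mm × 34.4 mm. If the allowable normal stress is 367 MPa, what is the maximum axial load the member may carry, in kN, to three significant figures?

A = 1183 mm².
P_max = σ_allow · A = 367 · 1183 = 434300 N = 434.3 kN.

434 kN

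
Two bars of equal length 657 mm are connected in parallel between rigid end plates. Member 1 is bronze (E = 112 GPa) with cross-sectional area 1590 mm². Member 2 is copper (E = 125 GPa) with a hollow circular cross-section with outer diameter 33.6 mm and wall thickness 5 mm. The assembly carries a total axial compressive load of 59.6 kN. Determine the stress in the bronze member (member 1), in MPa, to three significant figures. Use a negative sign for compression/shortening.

-28.5 MPa

A_2 = 449.2 mm².
Equal strain + equilibrium ⇒ each member carries load in proportion to AE: A₁E₁ = 178100000 N, A₂E₂ = 56160000 N, ΣAE = 234200000 N.
σ₁ = P·E₁/ΣAE = -59600·112000/234200000 = -28.5 MPa.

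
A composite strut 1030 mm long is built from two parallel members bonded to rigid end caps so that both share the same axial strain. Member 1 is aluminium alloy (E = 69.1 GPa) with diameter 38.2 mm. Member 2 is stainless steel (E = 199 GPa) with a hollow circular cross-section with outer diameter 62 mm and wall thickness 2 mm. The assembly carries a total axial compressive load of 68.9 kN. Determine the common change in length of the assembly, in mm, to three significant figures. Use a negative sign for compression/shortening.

A_1 = 1146 mm².
A_2 = 377 mm².
Equal strain + equilibrium ⇒ each member carries load in proportion to AE: A₁E₁ = 79190000 N, A₂E₂ = 75020000 N, ΣAE = 154200000 N.
δ = PL/ΣAE = -68900·1030/154200000 = -0.4602 mm.

-0.460 mm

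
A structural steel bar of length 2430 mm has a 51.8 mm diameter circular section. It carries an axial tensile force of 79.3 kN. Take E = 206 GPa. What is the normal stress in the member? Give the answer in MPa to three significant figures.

37.6 MPa

A = 2107 mm².
σ = N/A = 79300/2107 = 37.63 MPa.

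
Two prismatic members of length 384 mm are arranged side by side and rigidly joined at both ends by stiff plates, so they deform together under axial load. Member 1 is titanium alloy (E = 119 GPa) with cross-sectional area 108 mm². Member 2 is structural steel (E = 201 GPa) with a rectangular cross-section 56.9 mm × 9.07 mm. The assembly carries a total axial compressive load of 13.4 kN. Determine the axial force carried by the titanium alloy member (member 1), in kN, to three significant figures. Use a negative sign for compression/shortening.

A_2 = 516.1 mm².
Equal strain + equilibrium ⇒ each member carries load in proportion to AE: A₁E₁ = 12850000 N, A₂E₂ = 103700000 N, ΣAE = 116600000 N.
F₁ = P·A₁E₁/ΣAE = -13400·12850000/116600000 = -1477 N.

-1.48 kN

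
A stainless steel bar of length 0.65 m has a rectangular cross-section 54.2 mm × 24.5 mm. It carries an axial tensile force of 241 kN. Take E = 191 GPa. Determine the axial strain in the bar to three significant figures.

9.50e-04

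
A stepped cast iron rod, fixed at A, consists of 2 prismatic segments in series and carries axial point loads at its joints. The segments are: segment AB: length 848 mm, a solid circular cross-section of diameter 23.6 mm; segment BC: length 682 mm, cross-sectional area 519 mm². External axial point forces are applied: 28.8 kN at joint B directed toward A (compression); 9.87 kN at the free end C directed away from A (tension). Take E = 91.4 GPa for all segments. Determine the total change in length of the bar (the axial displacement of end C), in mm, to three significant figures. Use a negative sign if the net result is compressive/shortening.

-0.260 mm

Internal axial forces (sectioning from the free end, tension +): N_BC = 9.87 kN, N_AB = -18.93 kN.
A_AB = 437.4 mm².
δ_AB = -18930·848/(437.4·91400) = -0.4015 mm
δ_BC = 9870·682/(519·91400) = 0.1419 mm
δ = Σδ_i = -0.2596 mm.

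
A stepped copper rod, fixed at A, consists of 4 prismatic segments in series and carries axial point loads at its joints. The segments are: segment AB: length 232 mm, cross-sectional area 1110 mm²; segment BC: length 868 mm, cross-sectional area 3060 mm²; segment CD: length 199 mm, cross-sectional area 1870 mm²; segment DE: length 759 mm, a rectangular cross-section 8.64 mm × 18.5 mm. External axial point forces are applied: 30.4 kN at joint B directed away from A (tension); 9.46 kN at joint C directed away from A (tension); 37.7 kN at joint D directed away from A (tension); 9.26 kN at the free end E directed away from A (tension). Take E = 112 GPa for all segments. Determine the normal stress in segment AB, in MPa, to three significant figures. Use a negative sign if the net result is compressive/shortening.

Internal axial forces (sectioning from the free end, tension +): N_DE = 9.26 kN, N_CD = 46.96 kN, N_BC = 56.42 kN, N_AB = 86.82 kN.
σ_AB = N_AB/A_AB = 86820/1110 = 78.22 MPa.

78.2 MPa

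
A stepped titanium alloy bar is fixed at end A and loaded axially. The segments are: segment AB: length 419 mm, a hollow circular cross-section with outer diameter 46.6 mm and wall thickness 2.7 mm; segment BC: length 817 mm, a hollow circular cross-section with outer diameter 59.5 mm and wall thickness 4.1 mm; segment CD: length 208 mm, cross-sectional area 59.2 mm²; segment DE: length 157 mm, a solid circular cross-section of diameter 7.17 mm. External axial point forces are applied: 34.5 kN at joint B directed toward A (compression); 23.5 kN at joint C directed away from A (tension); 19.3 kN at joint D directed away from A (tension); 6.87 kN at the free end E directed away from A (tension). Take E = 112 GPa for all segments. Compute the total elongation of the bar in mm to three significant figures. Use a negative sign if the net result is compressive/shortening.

Internal axial forces (sectioning from the free end, tension +): N_DE = 6.87 kN, N_CD = 26.17 kN, N_BC = 49.67 kN, N_AB = 15.17 kN.
A_AB = 372.4 mm².
A_BC = 713.6 mm².
A_DE = 40.38 mm².
δ_AB = 15170·419/(372.4·112000) = 0.1524 mm
δ_BC = 49670·817/(713.6·112000) = 0.5078 mm
δ_CD = 26170·208/(59.2·112000) = 0.821 mm
δ_DE = 6870·157/(40.38·112000) = 0.2385 mm
δ = Σδ_i = 1.72 mm.

1.72 mm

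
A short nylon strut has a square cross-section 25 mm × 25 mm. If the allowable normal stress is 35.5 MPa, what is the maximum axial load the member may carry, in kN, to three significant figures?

22.2 kN

A = 625 mm².
P_max = σ_allow · A = 35.5 · 625 = 22190 N = 22.19 kN.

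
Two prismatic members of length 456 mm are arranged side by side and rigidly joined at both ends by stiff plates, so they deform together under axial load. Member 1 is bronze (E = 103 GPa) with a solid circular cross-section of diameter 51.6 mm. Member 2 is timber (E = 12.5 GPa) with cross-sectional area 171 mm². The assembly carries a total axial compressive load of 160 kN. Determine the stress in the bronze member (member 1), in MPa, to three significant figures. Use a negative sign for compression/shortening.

-75.8 MPa

A_1 = 2091 mm².
Equal strain + equilibrium ⇒ each member carries load in proportion to AE: A₁E₁ = 215400000 N, A₂E₂ = 2138000 N, ΣAE = 217500000 N.
σ₁ = P·E₁/ΣAE = -160000·103000/217500000 = -75.76 MPa.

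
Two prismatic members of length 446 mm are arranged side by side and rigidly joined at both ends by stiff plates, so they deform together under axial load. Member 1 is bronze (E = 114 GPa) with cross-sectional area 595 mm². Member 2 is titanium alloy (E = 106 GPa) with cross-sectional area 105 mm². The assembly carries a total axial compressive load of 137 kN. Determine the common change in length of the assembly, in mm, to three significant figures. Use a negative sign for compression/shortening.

-0.774 mm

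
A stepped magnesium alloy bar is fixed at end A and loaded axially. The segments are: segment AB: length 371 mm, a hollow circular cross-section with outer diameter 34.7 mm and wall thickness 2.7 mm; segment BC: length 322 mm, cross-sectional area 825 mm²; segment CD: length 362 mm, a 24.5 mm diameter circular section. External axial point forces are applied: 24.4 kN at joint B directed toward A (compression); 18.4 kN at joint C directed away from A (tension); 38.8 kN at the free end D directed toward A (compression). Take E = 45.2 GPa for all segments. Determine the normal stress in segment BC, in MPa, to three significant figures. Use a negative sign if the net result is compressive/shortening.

Internal axial forces (sectioning from the free end, tension +): N_CD = -38.8 kN, N_BC = -20.4 kN, N_AB = -44.8 kN.
σ_BC = N_BC/A_BC = -20400/825 = -24.73 MPa.

-24.7 MPa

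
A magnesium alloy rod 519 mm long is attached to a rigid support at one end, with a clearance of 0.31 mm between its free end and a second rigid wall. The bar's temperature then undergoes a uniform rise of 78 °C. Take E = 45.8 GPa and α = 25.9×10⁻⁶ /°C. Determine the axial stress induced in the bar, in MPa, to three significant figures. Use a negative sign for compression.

-65.2 MPa

Free thermal expansion αLΔT = 25.9e-6 · 519 · 78 = 1.048 mm.
The walls engage after the gap closes; constrained expansion = 1.048 − 0.31 = 0.7385 mm.
The walls impose strain ε = −(0.7385)/519 = -1.4229e-03; σ = Eε = 45800 · -1.4229e-03 = -65.17 MPa.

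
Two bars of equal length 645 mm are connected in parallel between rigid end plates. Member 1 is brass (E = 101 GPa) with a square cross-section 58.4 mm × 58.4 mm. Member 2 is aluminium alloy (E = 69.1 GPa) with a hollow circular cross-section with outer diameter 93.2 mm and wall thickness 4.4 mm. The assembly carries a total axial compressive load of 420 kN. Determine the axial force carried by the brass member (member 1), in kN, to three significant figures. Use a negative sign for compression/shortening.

-337 kN

A_1 = 3411 mm².
A_2 = 1227 mm².
Equal strain + equilibrium ⇒ each member carries load in proportion to AE: A₁E₁ = 344500000 N, A₂E₂ = 84820000 N, ΣAE = 429300000 N.
F₁ = P·A₁E₁/ΣAE = -420000·344500000/429300000 = -337000 N.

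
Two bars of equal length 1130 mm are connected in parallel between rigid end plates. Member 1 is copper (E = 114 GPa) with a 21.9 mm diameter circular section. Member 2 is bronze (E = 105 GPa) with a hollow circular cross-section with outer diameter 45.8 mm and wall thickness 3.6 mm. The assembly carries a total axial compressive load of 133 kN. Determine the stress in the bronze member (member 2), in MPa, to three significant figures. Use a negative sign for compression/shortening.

-150 MPa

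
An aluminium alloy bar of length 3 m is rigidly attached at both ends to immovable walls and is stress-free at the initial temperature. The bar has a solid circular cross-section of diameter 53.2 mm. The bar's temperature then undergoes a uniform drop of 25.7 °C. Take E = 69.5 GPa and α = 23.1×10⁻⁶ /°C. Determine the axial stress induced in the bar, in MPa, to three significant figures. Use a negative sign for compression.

Free thermal expansion αLΔT = 23.1e-6 · 3000 · -25.7 = -1.781 mm.
The walls impose strain ε = −(-1.781)/3000 = 5.9367e-04; σ = Eε = 69500 · 5.9367e-04 = 41.26 MPa.

41.3 MPa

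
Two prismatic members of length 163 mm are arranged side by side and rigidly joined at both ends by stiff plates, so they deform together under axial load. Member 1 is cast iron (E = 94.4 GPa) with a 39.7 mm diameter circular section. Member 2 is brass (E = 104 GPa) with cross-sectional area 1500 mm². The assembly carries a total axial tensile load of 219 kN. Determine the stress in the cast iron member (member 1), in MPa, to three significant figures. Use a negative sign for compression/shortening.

A_1 = 1238 mm².
Equal strain + equilibrium ⇒ each member carries load in proportion to AE: A₁E₁ = 116900000 N, A₂E₂ = 156000000 N, ΣAE = 272900000 N.
σ₁ = P·E₁/ΣAE = 219000·94400/272900000 = 75.77 MPa.

75.8 MPa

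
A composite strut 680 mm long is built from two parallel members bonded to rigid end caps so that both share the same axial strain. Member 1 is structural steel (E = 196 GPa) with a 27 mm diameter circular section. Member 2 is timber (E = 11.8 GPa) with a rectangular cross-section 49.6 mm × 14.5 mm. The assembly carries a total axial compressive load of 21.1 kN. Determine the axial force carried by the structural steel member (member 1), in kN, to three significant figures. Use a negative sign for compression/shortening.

A_1 = 572.6 mm².
A_2 = 719.2 mm².
Equal strain + equilibrium ⇒ each member carries load in proportion to AE: A₁E₁ = 112200000 N, A₂E₂ = 8487000 N, ΣAE = 120700000 N.
F₁ = P·A₁E₁/ΣAE = -21100·112200000/120700000 = -19620 N.

-19.6 kN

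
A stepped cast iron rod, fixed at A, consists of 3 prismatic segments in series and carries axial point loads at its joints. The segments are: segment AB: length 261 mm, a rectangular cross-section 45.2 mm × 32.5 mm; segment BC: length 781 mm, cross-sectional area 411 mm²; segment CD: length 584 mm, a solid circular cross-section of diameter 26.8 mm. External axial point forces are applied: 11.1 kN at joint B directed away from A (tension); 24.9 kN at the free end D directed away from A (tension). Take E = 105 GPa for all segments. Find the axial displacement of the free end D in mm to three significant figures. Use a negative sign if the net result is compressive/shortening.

0.757 mm

Internal axial forces (sectioning from the free end, tension +): N_CD = 24.9 kN, N_BC = 24.9 kN, N_AB = 36 kN.
A_AB = 1469 mm².
A_CD = 564.1 mm².
δ_AB = 36000·261/(1469·105000) = 0.06092 mm
δ_BC = 24900·781/(411·105000) = 0.4506 mm
δ_CD = 24900·584/(564.1·105000) = 0.2455 mm
δ = Σδ_i = 0.7571 mm.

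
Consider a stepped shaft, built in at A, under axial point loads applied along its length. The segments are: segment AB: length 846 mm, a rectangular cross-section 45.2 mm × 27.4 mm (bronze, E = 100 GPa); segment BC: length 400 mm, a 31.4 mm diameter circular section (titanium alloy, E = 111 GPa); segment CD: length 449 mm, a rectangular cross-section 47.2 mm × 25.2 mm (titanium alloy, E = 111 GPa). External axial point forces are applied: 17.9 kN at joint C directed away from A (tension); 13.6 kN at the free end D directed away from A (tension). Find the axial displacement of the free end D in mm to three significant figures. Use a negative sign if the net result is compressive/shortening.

Internal axial forces (sectioning from the free end, tension +): N_CD = 13.6 kN, N_BC = 31.5 kN, N_AB = 31.5 kN.
A_AB = 1238 mm².
A_BC = 774.4 mm².
A_CD = 1189 mm².
δ_AB = 31500·846/(1238·100000) = 0.2152 mm
δ_BC = 31500·400/(774.4·111000) = 0.1466 mm
δ_CD = 13600·449/(1189·111000) = 0.04625 mm
δ = Σδ_i = 0.408 mm.

0.408 mm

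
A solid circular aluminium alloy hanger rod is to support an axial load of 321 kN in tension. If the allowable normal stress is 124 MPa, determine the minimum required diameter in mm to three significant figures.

Required area A ≥ P/σ_allow = 321000/124 = 2589 mm².
For a solid circular section, d ≥ √(4A/π) = 57.41 mm.

57.4 mm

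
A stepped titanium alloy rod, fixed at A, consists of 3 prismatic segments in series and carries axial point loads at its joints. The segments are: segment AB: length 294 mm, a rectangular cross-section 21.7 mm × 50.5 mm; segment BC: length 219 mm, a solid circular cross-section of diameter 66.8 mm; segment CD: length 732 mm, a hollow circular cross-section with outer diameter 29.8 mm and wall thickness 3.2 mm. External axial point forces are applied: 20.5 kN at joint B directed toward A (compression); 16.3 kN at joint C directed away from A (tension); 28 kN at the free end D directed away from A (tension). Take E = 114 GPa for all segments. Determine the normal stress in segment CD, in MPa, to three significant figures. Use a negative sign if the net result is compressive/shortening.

Internal axial forces (sectioning from the free end, tension +): N_CD = 28 kN, N_BC = 44.3 kN, N_AB = 23.8 kN.
A_CD = 267.4 mm².
σ_CD = N_CD/A_CD = 28000/267.4 = 104.7 MPa.

105 MPa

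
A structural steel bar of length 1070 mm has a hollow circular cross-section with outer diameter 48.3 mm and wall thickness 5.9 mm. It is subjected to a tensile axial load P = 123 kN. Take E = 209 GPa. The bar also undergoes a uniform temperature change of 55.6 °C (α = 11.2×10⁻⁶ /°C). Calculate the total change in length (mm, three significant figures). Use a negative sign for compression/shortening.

A = 785.9 mm².
δ_mech = NL/(AE) = 123000·1070/(785.9·209000) = 0.8013 mm.
δ_thermal = αLΔT = 11.2e-6·1070·55.6 = 0.6663 mm.
δ = δ_mech + δ_thermal = 1.468 mm.

1.47 mm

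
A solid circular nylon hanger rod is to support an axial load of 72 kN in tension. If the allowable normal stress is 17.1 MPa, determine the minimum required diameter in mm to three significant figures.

Required area A ≥ P/σ_allow = 72000/17.1 = 4211 mm².
For a solid circular section, d ≥ √(4A/π) = 73.22 mm.

73.2 mm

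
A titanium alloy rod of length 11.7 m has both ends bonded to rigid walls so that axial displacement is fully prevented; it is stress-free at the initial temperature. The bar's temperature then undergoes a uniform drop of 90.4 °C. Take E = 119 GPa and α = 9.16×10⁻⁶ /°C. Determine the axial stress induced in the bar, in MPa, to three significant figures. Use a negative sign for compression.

Free thermal expansion αLΔT = 9.16e-6 · 11700 · -90.4 = -9.688 mm.
The walls impose strain ε = −(-9.688)/11700 = 8.2806e-04; σ = Eε = 119000 · 8.2806e-04 = 98.54 MPa.

98.5 MPa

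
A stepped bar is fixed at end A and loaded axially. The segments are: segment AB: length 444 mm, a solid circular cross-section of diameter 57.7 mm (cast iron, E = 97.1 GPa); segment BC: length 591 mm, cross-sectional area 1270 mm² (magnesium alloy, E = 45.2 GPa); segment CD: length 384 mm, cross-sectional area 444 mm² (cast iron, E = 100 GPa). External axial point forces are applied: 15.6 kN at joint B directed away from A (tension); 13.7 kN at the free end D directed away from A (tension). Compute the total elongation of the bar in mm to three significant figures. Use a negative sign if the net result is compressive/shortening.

Internal axial forces (sectioning from the free end, tension +): N_CD = 13.7 kN, N_BC = 13.7 kN, N_AB = 29.3 kN.
A_AB = 2615 mm².
δ_AB = 29300·444/(2615·97100) = 0.05124 mm
δ_BC = 13700·591/(1270·45200) = 0.141 mm
δ_CD = 13700·384/(444·100000) = 0.1185 mm
δ = Σδ_i = 0.3108 mm.

0.311 mm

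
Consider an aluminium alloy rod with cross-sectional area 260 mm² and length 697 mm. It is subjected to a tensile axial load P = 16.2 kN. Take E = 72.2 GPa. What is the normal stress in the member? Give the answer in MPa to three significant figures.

62.3 MPa

σ = N/A = 16200/260 = 62.31 MPa.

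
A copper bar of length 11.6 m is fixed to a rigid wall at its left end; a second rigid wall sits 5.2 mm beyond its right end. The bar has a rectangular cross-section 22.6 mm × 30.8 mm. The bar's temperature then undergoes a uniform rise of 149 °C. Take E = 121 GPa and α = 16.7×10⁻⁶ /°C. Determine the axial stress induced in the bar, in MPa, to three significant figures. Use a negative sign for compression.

-247 MPa

Free thermal expansion αLΔT = 16.7e-6 · 11600 · 149 = 28.86 mm.
The walls engage after the gap closes; constrained expansion = 28.86 − 5.2 = 23.66 mm.
The walls impose strain ε = −(23.66)/11600 = -2.0400e-03; σ = Eε = 121000 · -2.0400e-03 = -246.8 MPa.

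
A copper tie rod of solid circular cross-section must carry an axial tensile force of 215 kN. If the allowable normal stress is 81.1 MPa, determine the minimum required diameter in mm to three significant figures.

58.1 mm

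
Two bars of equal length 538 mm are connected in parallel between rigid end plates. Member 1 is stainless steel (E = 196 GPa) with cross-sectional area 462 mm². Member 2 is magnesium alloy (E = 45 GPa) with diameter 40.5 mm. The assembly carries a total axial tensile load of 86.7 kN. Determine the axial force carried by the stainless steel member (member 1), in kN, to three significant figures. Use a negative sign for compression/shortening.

52.9 kN

A_2 = 1288 mm².
Equal strain + equilibrium ⇒ each member carries load in proportion to AE: A₁E₁ = 90550000 N, A₂E₂ = 57970000 N, ΣAE = 148500000 N.
F₁ = P·A₁E₁/ΣAE = 86700·90550000/148500000 = 52860 N.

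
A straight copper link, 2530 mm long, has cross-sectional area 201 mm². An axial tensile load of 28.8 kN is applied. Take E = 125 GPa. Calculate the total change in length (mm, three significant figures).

δ_mech = NL/(AE) = 28800·2530/(201·125000) = 2.9 mm.

2.90 mm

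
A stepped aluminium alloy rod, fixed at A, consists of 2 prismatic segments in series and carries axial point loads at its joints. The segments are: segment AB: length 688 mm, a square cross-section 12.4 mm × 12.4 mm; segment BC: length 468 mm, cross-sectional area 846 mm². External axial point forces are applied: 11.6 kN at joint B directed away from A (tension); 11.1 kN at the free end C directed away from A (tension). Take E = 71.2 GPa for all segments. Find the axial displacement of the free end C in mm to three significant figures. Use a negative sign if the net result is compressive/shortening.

1.51 mm

Internal axial forces (sectioning from the free end, tension +): N_BC = 11.1 kN, N_AB = 22.7 kN.
A_AB = 153.8 mm².
δ_AB = 22700·688/(153.8·71200) = 1.427 mm
δ_BC = 11100·468/(846·71200) = 0.08624 mm
δ = Σδ_i = 1.513 mm.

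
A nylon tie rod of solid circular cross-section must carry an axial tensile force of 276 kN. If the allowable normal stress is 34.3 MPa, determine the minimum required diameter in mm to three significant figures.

Required area A ≥ P/σ_allow = 276000/34.3 = 8047 mm².
For a solid circular section, d ≥ √(4A/π) = 101.2 mm.

101 mm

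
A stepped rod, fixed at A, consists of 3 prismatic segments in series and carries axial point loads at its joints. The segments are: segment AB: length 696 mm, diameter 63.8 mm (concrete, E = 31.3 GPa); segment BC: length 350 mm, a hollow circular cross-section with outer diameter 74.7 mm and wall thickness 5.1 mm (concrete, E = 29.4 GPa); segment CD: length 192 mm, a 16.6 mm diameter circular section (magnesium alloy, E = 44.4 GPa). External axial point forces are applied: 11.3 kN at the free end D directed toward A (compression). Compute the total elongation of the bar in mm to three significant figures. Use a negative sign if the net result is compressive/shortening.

Internal axial forces (sectioning from the free end, tension +): N_CD = -11.3 kN, N_BC = -11.3 kN, N_AB = -11.3 kN.
A_AB = 3197 mm².
A_BC = 1115 mm².
A_CD = 216.4 mm².
δ_AB = -11300·696/(3197·31300) = -0.0786 mm
δ_BC = -11300·350/(1115·29400) = -0.1206 mm
δ_CD = -11300·192/(216.4·44400) = -0.2258 mm
δ = Σδ_i = -0.425 mm.

-0.425 mm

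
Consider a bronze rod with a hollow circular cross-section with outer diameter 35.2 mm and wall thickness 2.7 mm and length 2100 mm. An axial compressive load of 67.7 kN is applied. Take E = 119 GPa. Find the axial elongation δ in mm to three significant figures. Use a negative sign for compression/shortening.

A = 275.7 mm².
δ_mech = NL/(AE) = -67700·2100/(275.7·119000) = -4.334 mm.

-4.33 mm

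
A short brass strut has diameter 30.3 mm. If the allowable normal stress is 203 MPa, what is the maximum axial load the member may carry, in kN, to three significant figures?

146 kN

A = 721.1 mm².
P_max = σ_allow · A = 203 · 721.1 = 146400 N = 146.4 kN.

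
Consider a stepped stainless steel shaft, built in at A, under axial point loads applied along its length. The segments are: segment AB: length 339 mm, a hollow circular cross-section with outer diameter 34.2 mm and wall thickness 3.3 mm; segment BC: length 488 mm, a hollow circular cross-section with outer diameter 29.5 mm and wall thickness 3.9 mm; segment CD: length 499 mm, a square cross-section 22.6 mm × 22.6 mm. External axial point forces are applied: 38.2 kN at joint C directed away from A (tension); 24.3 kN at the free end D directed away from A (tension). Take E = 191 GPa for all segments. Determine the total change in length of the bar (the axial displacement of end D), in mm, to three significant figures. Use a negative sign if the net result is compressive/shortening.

Internal axial forces (sectioning from the free end, tension +): N_CD = 24.3 kN, N_BC = 62.5 kN, N_AB = 62.5 kN.
A_AB = 320.3 mm².
A_BC = 313.7 mm².
A_CD = 510.8 mm².
δ_AB = 62500·339/(320.3·191000) = 0.3463 mm
δ_BC = 62500·488/(313.7·191000) = 0.5091 mm
δ_CD = 24300·499/(510.8·191000) = 0.1243 mm
δ = Σδ_i = 0.9797 mm.

0.980 mm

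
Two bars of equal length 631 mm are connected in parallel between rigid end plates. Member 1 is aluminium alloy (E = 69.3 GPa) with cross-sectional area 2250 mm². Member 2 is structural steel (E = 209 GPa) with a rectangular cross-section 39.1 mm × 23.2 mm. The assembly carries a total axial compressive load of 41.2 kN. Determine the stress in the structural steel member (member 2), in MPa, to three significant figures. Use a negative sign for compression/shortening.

A_2 = 907.1 mm².
Equal strain + equilibrium ⇒ each member carries load in proportion to AE: A₁E₁ = 155900000 N, A₂E₂ = 189600000 N, ΣAE = 345500000 N.
σ₂ = P·E₂/ΣAE = -41200·209000/345500000 = -24.92 MPa.

-24.9 MPa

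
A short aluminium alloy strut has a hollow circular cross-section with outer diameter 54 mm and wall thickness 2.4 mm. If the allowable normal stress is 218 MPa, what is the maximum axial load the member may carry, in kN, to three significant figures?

84.8 kN

A = 389.1 mm².
P_max = σ_allow · A = 218 · 389.1 = 84810 N = 84.81 kN.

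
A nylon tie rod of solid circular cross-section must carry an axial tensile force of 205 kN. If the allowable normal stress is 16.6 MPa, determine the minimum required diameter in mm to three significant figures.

125 mm

Required area A ≥ P/σ_allow = 205000/16.6 = 12350 mm².
For a solid circular section, d ≥ √(4A/π) = 125.4 mm.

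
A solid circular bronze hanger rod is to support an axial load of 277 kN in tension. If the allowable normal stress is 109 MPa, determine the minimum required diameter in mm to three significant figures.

Required area A ≥ P/σ_allow = 277000/109 = 2541 mm².
For a solid circular section, d ≥ √(4A/π) = 56.88 mm.

56.9 mm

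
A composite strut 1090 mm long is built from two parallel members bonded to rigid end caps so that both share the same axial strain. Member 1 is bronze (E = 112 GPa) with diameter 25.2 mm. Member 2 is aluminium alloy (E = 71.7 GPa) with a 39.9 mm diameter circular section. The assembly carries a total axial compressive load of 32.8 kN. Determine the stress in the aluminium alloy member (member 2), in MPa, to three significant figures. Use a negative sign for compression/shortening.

-16.2 MPa

A_1 = 498.8 mm².
A_2 = 1250 mm².
Equal strain + equilibrium ⇒ each member carries load in proportion to AE: A₁E₁ = 55860000 N, A₂E₂ = 89650000 N, ΣAE = 145500000 N.
σ₂ = P·E₂/ΣAE = -32800·71700/145500000 = -16.16 MPa.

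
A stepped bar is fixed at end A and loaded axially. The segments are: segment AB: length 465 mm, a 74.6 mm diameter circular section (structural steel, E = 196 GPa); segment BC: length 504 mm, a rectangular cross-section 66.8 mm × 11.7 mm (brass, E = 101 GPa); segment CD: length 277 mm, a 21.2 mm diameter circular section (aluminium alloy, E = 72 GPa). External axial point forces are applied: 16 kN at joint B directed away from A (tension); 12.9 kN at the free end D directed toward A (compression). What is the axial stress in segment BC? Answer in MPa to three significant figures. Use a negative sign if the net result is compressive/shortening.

Internal axial forces (sectioning from the free end, tension +): N_CD = -12.9 kN, N_BC = -12.9 kN, N_AB = 3.1 kN.
A_BC = 781.6 mm².
σ_BC = N_BC/A_BC = -12900/781.6 = -16.51 MPa.

-16.5 MPa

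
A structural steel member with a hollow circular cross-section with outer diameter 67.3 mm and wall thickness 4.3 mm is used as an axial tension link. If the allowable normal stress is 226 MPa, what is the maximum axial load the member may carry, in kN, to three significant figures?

A = 851.1 mm².
P_max = σ_allow · A = 226 · 851.1 = 192300 N = 192.3 kN.

192 kN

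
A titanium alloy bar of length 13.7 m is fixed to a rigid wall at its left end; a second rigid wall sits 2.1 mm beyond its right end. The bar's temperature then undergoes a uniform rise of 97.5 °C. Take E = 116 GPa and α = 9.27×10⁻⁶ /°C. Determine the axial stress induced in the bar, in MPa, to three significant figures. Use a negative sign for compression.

Free thermal expansion αLΔT = 9.27e-6 · 13700 · 97.5 = 12.38 mm.
The walls engage after the gap closes; constrained expansion = 12.38 − 2.1 = 10.28 mm.
The walls impose strain ε = −(10.28)/13700 = -7.5054e-04; σ = Eε = 116000 · -7.5054e-04 = -87.06 MPa.

-87.1 MPa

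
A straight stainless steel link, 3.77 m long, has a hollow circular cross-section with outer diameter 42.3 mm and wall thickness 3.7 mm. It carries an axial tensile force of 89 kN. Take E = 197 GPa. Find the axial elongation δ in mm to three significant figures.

3.80 mm

A = 448.7 mm².
δ_mech = NL/(AE) = 89000·3770/(448.7·197000) = 3.796 mm.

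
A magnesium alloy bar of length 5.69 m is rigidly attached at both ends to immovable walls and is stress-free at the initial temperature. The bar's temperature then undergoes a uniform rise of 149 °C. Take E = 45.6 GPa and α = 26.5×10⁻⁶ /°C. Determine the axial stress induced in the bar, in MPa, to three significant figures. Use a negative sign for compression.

-180 MPa

Free thermal expansion αLΔT = 26.5e-6 · 5690 · 149 = 22.47 mm.
The walls impose strain ε = −(22.47)/5690 = -3.9485e-03; σ = Eε = 45600 · -3.9485e-03 = -180.1 MPa.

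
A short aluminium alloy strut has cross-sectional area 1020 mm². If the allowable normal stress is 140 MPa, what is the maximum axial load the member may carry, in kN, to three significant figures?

P_max = σ_allow · A = 140 · 1020 = 142800 N = 142.8 kN.

143 kN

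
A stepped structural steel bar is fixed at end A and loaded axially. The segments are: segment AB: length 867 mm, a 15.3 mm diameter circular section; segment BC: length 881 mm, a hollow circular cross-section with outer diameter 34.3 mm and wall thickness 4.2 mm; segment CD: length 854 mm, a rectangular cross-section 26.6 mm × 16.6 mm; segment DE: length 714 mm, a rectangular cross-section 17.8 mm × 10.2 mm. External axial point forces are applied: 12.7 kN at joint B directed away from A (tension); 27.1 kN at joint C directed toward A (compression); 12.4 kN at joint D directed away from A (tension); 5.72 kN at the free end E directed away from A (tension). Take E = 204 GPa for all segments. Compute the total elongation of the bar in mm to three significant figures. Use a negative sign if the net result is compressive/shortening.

0.270 mm

Internal axial forces (sectioning from the free end, tension +): N_DE = 5.72 kN, N_CD = 18.12 kN, N_BC = -8.98 kN, N_AB = 3.72 kN.
A_AB = 183.9 mm².
A_BC = 397.2 mm².
A_CD = 441.6 mm².
A_DE = 181.6 mm².
δ_AB = 3720·867/(183.9·204000) = 0.08599 mm
δ_BC = -8980·881/(397.2·204000) = -0.09765 mm
δ_CD = 18120·854/(441.6·204000) = 0.1718 mm
δ_DE = 5720·714/(181.6·204000) = 0.1103 mm
δ = Σδ_i = 0.2704 mm.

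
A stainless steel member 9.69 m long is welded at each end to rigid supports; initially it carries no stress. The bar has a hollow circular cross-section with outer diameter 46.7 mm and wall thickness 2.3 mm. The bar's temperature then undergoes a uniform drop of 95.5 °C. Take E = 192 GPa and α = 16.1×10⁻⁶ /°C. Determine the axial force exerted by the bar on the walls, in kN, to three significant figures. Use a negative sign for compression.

94.7 kN

Free thermal expansion αLΔT = 16.1e-6 · 9690 · -95.5 = -14.9 mm.
The walls impose strain ε = −(-14.9)/9690 = 1.5376e-03; σ = Eε = 192000 · 1.5376e-03 = 295.2 MPa.
Wall reaction R = σ·A = 295.2·320.8 = 94710 N = 94.71 kN.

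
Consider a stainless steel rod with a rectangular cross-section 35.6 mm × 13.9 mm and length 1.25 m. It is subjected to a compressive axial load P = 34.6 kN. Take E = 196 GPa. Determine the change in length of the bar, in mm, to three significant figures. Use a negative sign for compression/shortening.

A = 494.8 mm².
δ_mech = NL/(AE) = -34600·1250/(494.8·196000) = -0.4459 mm.

-0.446 mm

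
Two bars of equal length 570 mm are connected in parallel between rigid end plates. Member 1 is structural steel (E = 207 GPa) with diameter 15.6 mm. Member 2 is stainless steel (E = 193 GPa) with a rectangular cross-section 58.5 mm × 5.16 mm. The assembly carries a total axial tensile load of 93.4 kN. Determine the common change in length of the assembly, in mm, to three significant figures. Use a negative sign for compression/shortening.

0.544 mm

A_1 = 191.1 mm².
A_2 = 301.9 mm².
Equal strain + equilibrium ⇒ each member carries load in proportion to AE: A₁E₁ = 39560000 N, A₂E₂ = 58260000 N, ΣAE = 97820000 N.
δ = PL/ΣAE = 93400·570/97820000 = 0.5442 mm.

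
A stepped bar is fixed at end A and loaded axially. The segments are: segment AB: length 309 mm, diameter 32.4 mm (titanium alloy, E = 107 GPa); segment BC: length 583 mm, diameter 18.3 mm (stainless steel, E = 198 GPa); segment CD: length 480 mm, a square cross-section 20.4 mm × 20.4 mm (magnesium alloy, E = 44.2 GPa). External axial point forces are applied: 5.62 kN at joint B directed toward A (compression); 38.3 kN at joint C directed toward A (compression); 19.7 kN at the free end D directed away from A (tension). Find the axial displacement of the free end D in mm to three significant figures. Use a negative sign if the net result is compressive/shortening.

Internal axial forces (sectioning from the free end, tension +): N_CD = 19.7 kN, N_BC = -18.6 kN, N_AB = -24.22 kN.
A_AB = 824.5 mm².
A_BC = 263 mm².
A_CD = 416.2 mm².
δ_AB = -24220·309/(824.5·107000) = -0.08483 mm
δ_BC = -18600·583/(263·198000) = -0.2082 mm
δ_CD = 19700·480/(416.2·44200) = 0.5141 mm
δ = Σδ_i = 0.221 mm.

0.221 mm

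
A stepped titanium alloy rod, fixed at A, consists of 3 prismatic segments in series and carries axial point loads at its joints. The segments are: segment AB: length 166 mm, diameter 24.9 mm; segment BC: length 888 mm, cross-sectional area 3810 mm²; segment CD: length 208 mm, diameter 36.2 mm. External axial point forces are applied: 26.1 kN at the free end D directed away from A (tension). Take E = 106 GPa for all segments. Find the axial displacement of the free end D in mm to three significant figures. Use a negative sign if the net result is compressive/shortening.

Internal axial forces (sectioning from the free end, tension +): N_CD = 26.1 kN, N_BC = 26.1 kN, N_AB = 26.1 kN.
A_AB = 487 mm².
A_CD = 1029 mm².
δ_AB = 26100·166/(487·106000) = 0.08394 mm
δ_BC = 26100·888/(3810·106000) = 0.05739 mm
δ_CD = 26100·208/(1029·106000) = 0.04976 mm
δ = Σδ_i = 0.1911 mm.

0.191 mm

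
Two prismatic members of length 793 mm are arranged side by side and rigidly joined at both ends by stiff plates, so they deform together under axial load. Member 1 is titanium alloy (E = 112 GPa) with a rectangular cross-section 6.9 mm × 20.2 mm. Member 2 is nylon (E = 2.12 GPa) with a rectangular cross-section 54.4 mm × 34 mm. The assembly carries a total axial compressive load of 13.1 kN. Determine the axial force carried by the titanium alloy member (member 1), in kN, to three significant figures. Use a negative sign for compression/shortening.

A_1 = 139.4 mm².
A_2 = 1850 mm².
Equal strain + equilibrium ⇒ each member carries load in proportion to AE: A₁E₁ = 15610000 N, A₂E₂ = 3921000 N, ΣAE = 19530000 N.
F₁ = P·A₁E₁/ΣAE = -13100·15610000/19530000 = -10470 N.

-10.5 kN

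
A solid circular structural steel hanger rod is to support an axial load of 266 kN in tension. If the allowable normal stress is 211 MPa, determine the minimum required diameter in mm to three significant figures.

Required area A ≥ P/σ_allow = 266000/211 = 1261 mm².
For a solid circular section, d ≥ √(4A/π) = 40.06 mm.

40.1 mm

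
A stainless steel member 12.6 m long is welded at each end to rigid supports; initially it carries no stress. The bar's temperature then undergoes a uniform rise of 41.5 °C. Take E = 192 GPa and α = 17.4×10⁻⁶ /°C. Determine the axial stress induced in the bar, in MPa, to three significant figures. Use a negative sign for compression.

-139 MPa

Free thermal expansion αLΔT = 17.4e-6 · 12600 · 41.5 = 9.098 mm.
The walls impose strain ε = −(9.098)/12600 = -7.2210e-04; σ = Eε = 192000 · -7.2210e-04 = -138.6 MPa.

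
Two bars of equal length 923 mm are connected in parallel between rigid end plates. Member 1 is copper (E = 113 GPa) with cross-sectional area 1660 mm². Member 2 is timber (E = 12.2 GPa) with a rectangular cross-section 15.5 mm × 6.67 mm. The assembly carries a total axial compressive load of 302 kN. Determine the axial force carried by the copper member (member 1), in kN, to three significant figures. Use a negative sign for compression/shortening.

-300 kN

A_2 = 103.4 mm².
Equal strain + equilibrium ⇒ each member carries load in proportion to AE: A₁E₁ = 187600000 N, A₂E₂ = 1261000 N, ΣAE = 188800000 N.
F₁ = P·A₁E₁/ΣAE = -302000·187600000/188800000 = -300000 N.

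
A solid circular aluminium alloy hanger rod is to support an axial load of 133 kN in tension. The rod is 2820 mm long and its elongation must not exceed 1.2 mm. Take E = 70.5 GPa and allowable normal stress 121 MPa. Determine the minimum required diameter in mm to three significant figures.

Required area A ≥ P/σ_allow = 133000/121 = 1099 mm².
For a solid circular section, d ≥ √(4A/π) = 37.41 mm.
Elongation limit: A ≥ PL/(Eδ_allow) = 133000·2820/(70500·1.2) = 4433 mm² ⇒ d ≥ 75.13 mm.
The elongation limit governs.

75.1 mm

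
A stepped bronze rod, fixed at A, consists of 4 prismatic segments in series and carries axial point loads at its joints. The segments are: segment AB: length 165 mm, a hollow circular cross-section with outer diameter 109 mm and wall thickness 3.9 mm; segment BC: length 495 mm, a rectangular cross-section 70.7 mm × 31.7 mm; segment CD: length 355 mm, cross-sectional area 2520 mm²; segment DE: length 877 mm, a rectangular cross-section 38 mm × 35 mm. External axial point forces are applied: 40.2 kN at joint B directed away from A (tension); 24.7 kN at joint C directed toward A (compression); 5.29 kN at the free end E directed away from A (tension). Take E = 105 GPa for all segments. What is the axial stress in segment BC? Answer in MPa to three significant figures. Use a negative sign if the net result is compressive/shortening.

Internal axial forces (sectioning from the free end, tension +): N_DE = 5.29 kN, N_CD = 5.29 kN, N_BC = -19.41 kN, N_AB = 20.79 kN.
A_BC = 2241 mm².
σ_BC = N_BC/A_BC = -19410/2241 = -8.661 MPa.

-8.66 MPa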